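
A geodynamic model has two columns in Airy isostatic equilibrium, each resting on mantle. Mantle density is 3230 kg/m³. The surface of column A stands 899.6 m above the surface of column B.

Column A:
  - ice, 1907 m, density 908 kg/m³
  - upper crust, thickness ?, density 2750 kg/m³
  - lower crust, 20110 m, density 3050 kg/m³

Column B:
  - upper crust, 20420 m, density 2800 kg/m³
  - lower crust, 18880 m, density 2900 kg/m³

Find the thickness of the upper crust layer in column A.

Take the compensation level at the base of the deeper column (depth z_c below the surface of column A) and equate Σ ρ_i t_i down to z_c; mantle fills any gap and the z_c terms cancel.
Column A: 1907×908 + x×2750 + 20110×3050 + (z_c − 22017 − x)×3230
Column B: 899.6×0 + 20420×2800 + 18880×2900 + (z_c − 899.6 − 39300)×3230
The z_c×3230 term appears on both sides and cancels. Collect the known terms of each column as K = Σ(ρt)_known − 3230 × (depth of known layers): K_A = 63067056 − 3230×22017 = −8047854; K_B = 111928000 − 3230×(899.6 + 39300) = −17916708.
Balance: K_A − x×(3230 − 2750) = K_B, so x = (K_A − K_B)/(3230 − 2750) = 9868850/480 = 20600 m.

20600 m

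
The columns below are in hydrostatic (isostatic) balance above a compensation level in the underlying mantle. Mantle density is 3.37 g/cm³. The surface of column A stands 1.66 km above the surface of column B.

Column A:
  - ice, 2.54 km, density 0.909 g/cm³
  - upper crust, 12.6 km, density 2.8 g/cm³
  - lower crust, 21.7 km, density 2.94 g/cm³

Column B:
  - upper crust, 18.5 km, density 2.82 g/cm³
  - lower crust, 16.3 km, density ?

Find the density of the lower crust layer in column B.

Take the compensation level at the base of the deeper column (depth z_c below the surface of column A) and equate Σ ρ_i t_i down to z_c; mantle fills any gap and the z_c terms cancel.
Column A: 2.54×0.909 + 12.6×2.8 + 21.7×2.94 + (z_c − 36.84)×3.37
Column B: 1.66×0 + 18.5×2.82 + 16.3×ρ + (z_c − 1.66 − 34.8)×3.37
The z_c×3.37 term appears on both sides and cancels. Collect the known terms of each column as K = Σ(ρt)_known − 3.37 × (depth of known layers): K_A = 101.38686 − 3.37×36.84 = −22.76394; K_B = 52.17 − 3.37×(1.66 + 34.8) = −70.7002.
Balance: K_A = K_B + 16.3×ρ, so ρ = (K_A − K_B)/16.3 = 47.9363/16.3 = 2.94 g/cm³.

2.94 g/cm³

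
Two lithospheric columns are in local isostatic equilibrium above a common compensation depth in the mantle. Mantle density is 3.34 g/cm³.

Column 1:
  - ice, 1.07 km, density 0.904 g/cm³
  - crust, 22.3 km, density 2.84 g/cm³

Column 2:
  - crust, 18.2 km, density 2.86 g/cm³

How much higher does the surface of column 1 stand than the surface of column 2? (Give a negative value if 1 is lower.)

For any compensation level in the mantle, the mantle terms cancel and isostasy reduces to e = (Σt_1 − Σt_2) − (Σ(ρt)_1 − Σ(ρt)_2) / ρ_m.
Σt_1 = 23.37 km; Σt_2 = 18.2 km; Σ(ρt)_1 = 64.29928; Σ(ρt)_2 = 52.052 (in km·g/cm³).
e = (23.37 − 18.2) − (64.29928 − 52.052) / 3.34 = 1.5 km.

1.5 km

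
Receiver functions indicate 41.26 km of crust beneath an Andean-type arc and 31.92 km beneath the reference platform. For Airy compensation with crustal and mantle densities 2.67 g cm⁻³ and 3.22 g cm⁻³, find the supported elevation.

1.6 km

Excess crust Δ = 41.26 km − 31.92 km = 9.34 km, split between elevation h and root r with h + r = Δ.
Airy balance ρ_c h = (ρ_m − ρ_c) r gives r = h ρ_c/(ρ_m − ρ_c), so h (1 + ρ_c/(ρ_m − ρ_c)) = Δ, i.e. h = Δ (ρ_m − ρ_c)/ρ_m.
h = 9.34 km × 0.55/3.22 = 1.6 km.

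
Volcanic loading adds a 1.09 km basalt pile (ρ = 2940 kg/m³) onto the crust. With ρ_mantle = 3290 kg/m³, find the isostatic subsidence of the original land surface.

0.974 km

Subaerial loading: s = t ρ_load / ρ_m.
s = 1.09 km × 2940/3290 = 0.974 km.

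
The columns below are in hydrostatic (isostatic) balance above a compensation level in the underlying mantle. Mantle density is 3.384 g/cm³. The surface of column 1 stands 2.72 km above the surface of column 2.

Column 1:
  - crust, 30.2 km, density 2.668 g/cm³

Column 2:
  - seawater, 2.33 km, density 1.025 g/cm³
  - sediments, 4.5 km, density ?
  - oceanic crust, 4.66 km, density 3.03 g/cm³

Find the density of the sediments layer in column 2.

2.21 g/cm³

Take the compensation level at the base of the deeper column (depth z_c below the surface of column 1) and equate Σ ρ_i t_i down to z_c; mantle fills any gap and the z_c terms cancel.
Column 1: 30.2×2.668 + (z_c − 30.2)×3.384
Column 2: 2.72×0 + 2.33×1.025 + 4.5×ρ + 4.66×3.03 + (z_c − 2.72 − 11.49)×3.384
The z_c×3.384 term appears on both sides and cancels. Collect the known terms of each column as K = Σ(ρt)_known − 3.384 × (depth of known layers): K_1 = 80.5736 − 3.384×30.2 = −21.6232; K_2 = 16.50805 − 3.384×(2.72 + 11.49) = −31.57859.
Balance: K_1 = K_2 + 4.5×ρ, so ρ = (K_1 − K_2)/4.5 = 9.95539/4.5 = 2.21 g/cm³.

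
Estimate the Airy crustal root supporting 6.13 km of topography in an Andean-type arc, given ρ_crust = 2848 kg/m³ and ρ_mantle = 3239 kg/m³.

Equating mass per unit area of the two columns: the weight of the topography is balanced by the buoyancy of the root, ρ_c h = (ρ_m − ρ_c) r.
r = h · ρ_c / (ρ_m − ρ_c) = 6.13 km × 2848 / (3239 − 2848) = 44.7 km.

44.7 km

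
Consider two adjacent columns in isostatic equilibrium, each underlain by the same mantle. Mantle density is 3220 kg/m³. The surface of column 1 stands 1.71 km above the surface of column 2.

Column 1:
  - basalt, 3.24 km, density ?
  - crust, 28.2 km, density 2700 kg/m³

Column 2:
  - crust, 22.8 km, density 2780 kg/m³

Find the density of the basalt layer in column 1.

2950 kg/m³

Take the compensation level at the base of the deeper column (depth z_c below the surface of column 1) and equate Σ ρ_i t_i down to z_c; mantle fills any gap and the z_c terms cancel.
Column 1: 3.24×ρ + 28.2×2700 + (z_c − 31.44)×3220
Column 2: 1.71×0 + 22.8×2780 + (z_c − 1.71 − 22.8)×3220
The z_c×3220 term appears on both sides and cancels. Collect the known terms of each column as K = Σ(ρt)_known − 3220 × (depth of known layers): K_1 = 76140 − 3220×31.44 = −25096.8; K_2 = 63384 − 3220×(1.71 + 22.8) = −15538.2.
Balance: K_1 + 3.24×ρ = K_2, so ρ = (K_2 − K_1)/3.24 = 9558.6/3.24 = 2950 kg/m³.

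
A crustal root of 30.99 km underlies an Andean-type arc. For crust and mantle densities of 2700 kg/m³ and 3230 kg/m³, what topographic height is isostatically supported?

6.08 km

In Airy isostatic equilibrium: ρ_c h = (ρ_m − ρ_c) r.
h = r (ρ_m − ρ_c) / ρ_c = 30.99 km × (3230 − 2700) / 2700 = 6.08 km.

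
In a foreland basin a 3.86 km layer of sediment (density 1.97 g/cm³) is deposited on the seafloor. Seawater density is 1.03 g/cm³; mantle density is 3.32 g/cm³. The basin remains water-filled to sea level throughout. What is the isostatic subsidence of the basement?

1.58 km

Submarine loading: the sediment displaces seawater, and the subsidence is in turn flooded, so s (ρ_m − ρ_w) = t (ρ_sed − ρ_w).
s = 3.86 km × (1.97 − 1.03) / (3.32 − 1.03) = 1.58 km.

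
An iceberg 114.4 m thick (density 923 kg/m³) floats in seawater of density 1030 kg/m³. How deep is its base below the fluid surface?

103 m

Draft d = t ρ_obj/ρ_fluid = 114.4 m × 923/1030 = 103 m.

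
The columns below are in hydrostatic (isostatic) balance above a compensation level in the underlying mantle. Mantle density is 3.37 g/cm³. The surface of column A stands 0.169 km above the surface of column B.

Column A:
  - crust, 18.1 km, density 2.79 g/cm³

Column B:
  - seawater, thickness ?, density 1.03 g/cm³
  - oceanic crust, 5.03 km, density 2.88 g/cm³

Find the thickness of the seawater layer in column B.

Take the compensation level at the base of the deeper column (depth z_c below the surface of column A) and equate Σ ρ_i t_i down to z_c; mantle fills any gap and the z_c terms cancel.
Column A: 18.1×2.79 + (z_c − 18.1)×3.37
Column B: 0.169×0 + x×1.03 + 5.03×2.88 + (z_c − 0.169 − 5.03 − x)×3.37
The z_c×3.37 term appears on both sides and cancels. Collect the known terms of each column as K = Σ(ρt)_known − 3.37 × (depth of known layers): K_A = 50.499 − 3.37×18.1 = −10.498; K_B = 14.4864 − 3.37×(0.169 + 5.03) = −3.03423.
Balance: K_A = K_B − x×(3.37 − 1.03), so x = (K_B − K_A)/(3.37 − 1.03) = 7.46377/2.34 = 3.19 km.

3.19 km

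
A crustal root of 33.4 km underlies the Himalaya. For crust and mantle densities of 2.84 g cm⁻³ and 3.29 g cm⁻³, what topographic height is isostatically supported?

5.29 km

Equating mass per unit area of the two columns: ρ_c h = (ρ_m − ρ_c) r.
h = r (ρ_m − ρ_c) / ρ_c = 33.4 km × (3.29 − 2.84) / 2.84 = 5.29 km.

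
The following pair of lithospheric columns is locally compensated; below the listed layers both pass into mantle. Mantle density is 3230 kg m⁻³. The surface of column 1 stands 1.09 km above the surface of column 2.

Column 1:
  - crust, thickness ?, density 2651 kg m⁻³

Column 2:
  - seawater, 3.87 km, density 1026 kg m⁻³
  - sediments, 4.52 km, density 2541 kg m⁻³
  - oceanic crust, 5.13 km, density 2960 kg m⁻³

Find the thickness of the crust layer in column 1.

28.6 km

Take the compensation level at the base of the deeper column (depth z_c below the surface of column 1) and equate Σ ρ_i t_i down to z_c; mantle fills any gap and the z_c terms cancel.
Column 1: x×2651 + (z_c − 0 − x)×3230
Column 2: 1.09×0 + 3.87×1026 + 4.52×2541 + 5.13×2960 + (z_c − 1.09 − 13.52)×3230
The z_c×3230 term appears on both sides and cancels. Collect the known terms of each column as K = Σ(ρt)_known − 3230 × (depth of known layers): K_1 = 0 − 3230×0 = 0; K_2 = 30640.74 − 3230×(1.09 + 13.52) = −16549.56.
Balance: K_1 − x×(3230 − 2651) = K_2, so x = (K_1 − K_2)/(3230 − 2651) = 16549.6/579 = 28.6 km.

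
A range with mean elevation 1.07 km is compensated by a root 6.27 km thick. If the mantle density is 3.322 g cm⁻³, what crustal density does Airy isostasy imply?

2.84 g cm⁻³

ρ_c h = (ρ_m − ρ_c) r → ρ_c (h + r) = ρ_m r → ρ_c = ρ_m r / (h + r).
ρ_c = 3.322 × 6.27 km / (1.07 km + 6.27 km) = 2.84 g cm⁻³.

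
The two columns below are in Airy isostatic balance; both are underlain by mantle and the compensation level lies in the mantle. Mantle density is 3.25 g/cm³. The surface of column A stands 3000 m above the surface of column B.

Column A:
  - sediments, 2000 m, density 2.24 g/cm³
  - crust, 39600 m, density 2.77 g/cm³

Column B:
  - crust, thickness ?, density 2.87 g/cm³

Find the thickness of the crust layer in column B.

Take the compensation level at the base of the deeper column (depth z_c below the surface of column A) and equate Σ ρ_i t_i down to z_c; mantle fills any gap and the z_c terms cancel.
Column A: 2000×2.24 + 39600×2.77 + (z_c − 41600)×3.25
Column B: 3000×0 + x×2.87 + (z_c − 3000 − 0 − x)×3.25
The z_c×3.25 term appears on both sides and cancels. Collect the known terms of each column as K = Σ(ρt)_known − 3.25 × (depth of known layers): K_A = 114172 − 3.25×41600 = −21028; K_B = 0 − 3.25×(3000 + 0) = −9750.
Balance: K_A = K_B − x×(3.25 − 2.87), so x = (K_B − K_A)/(3.25 − 2.87) = 11278/0.38 = 29700 m.

29700 m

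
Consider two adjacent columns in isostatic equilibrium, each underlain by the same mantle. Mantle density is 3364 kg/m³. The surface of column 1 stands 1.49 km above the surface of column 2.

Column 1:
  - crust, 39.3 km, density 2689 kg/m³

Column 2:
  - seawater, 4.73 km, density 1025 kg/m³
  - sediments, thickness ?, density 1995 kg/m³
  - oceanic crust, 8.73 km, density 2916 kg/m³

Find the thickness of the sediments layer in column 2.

4.78 km

Take the compensation level at the base of the deeper column (depth z_c below the surface of column 1) and equate Σ ρ_i t_i down to z_c; mantle fills any gap and the z_c terms cancel.
Column 1: 39.3×2689 + (z_c − 39.3)×3364
Column 2: 1.49×0 + 4.73×1025 + x×1995 + 8.73×2916 + (z_c − 1.49 − 13.46 − x)×3364
The z_c×3364 term appears on both sides and cancels. Collect the known terms of each column as K = Σ(ρt)_known − 3364 × (depth of known layers): K_1 = 105677.7 − 3364×39.3 = −26527.5; K_2 = 30304.93 − 3364×(1.49 + 13.46) = −19986.87.
Balance: K_1 = K_2 − x×(3364 − 1995), so x = (K_2 − K_1)/(3364 − 1995) = 6540.63/1369 = 4.78 km.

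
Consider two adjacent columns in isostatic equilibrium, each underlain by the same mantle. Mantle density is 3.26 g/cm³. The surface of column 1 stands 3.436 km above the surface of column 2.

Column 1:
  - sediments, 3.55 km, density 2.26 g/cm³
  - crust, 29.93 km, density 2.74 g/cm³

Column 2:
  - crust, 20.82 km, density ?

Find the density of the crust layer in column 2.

2.88 g/cm³

Take the compensation level at the base of the deeper column (depth z_c below the surface of column 1) and equate Σ ρ_i t_i down to z_c; mantle fills any gap and the z_c terms cancel.
Column 1: 3.55×2.26 + 29.93×2.74 + (z_c − 33.48)×3.26
Column 2: 3.436×0 + 20.82×ρ + (z_c − 3.436 − 20.82)×3.26
The z_c×3.26 term appears on both sides and cancels. Collect the known terms of each column as K = Σ(ρt)_known − 3.26 × (depth of known layers): K_1 = 90.0312 − 3.26×33.48 = −19.1136; K_2 = 0 − 3.26×(3.436 + 20.82) = −79.07456.
Balance: K_1 = K_2 + 20.82×ρ, so ρ = (K_1 − K_2)/20.82 = 59.961/20.82 = 2.88 g/cm³.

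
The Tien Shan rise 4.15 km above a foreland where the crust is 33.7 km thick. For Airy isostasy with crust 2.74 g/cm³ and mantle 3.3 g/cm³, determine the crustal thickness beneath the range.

Root depth r = h ρ_c / (ρ_m − ρ_c) = 4.15 km × 2.74 / 0.56 = 20.31 km.
Total thickness = T + h + r = 33.7 km + 4.15 km + 20.31 km = 58.2 km.

58.2 km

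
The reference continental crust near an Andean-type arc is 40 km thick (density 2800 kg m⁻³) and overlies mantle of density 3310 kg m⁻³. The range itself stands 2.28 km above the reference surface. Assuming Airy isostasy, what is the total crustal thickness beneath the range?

Root depth r = h ρ_c / (ρ_m − ρ_c) = 2.28 km × 2800 / 510 = 12.52 km.
Total thickness = T + h + r = 40 km + 2.28 km + 12.52 km = 54.8 km.

54.8 km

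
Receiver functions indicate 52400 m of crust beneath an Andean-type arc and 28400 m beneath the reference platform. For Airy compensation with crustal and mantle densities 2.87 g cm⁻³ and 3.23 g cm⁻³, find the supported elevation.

2670 m

Excess crust Δ = 52400 m − 28400 m = 24000 m, split between elevation h and root r with h + r = Δ.
Airy balance ρ_c h = (ρ_m − ρ_c) r gives r = h ρ_c/(ρ_m − ρ_c), so h (1 + ρ_c/(ρ_m − ρ_c)) = Δ, i.e. h = Δ (ρ_m − ρ_c)/ρ_m.
h = 24000 m × 0.36/3.23 = 2670 m.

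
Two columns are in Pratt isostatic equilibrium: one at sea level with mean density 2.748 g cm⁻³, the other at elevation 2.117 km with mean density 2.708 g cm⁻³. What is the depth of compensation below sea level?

ρ_ref D = ρ (D + h) → D (ρ_ref − ρ) = ρ h.
D = ρ h/(ρ_ref − ρ) = 2.708 × 2.117 km/(2.748 − 2.708) = 143 km.

143 km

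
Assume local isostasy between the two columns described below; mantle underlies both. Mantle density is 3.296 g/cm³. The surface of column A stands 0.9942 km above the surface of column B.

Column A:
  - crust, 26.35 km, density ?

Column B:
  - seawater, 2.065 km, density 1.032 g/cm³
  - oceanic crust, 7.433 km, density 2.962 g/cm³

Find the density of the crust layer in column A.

Take the compensation level at the base of the deeper column (depth z_c below the surface of column A) and equate Σ ρ_i t_i down to z_c; mantle fills any gap and the z_c terms cancel.
Column A: 26.35×ρ + (z_c − 26.35)×3.296
Column B: 0.9942×0 + 2.065×1.032 + 7.433×2.962 + (z_c − 0.9942 − 9.498)×3.296
The z_c×3.296 term appears on both sides and cancels. Collect the known terms of each column as K = Σ(ρt)_known − 3.296 × (depth of known layers): K_A = 0 − 3.296×26.35 = −86.8496; K_B = 24.147626 − 3.296×(0.9942 + 9.498) = −10.4346652.
Balance: K_A + 26.35×ρ = K_B, so ρ = (K_B − K_A)/26.35 = 76.4149/26.35 = 2.9 g/cm³.

2.9 g/cm³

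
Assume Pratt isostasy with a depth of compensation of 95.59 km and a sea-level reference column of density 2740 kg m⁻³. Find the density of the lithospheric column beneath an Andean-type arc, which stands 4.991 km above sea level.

2600 kg m⁻³

Pratt balance: ρ_ref D = ρ (D + h).
ρ = ρ_ref D/(D + h) = 2740 × 95.59 km/(95.59 km + 4.991 km) = 2600 kg m⁻³.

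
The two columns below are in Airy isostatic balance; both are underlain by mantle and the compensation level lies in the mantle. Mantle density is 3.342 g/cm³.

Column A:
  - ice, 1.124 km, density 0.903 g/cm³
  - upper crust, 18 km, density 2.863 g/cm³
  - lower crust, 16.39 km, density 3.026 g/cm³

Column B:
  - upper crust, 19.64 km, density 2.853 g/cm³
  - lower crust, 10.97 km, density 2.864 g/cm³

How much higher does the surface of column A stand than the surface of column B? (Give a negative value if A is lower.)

0.507 km

For any compensation level in the mantle, the mantle terms cancel and isostasy reduces to e = (Σt_A − Σt_B) − (Σ(ρt)_A − Σ(ρt)_B) / ρ_m.
Σt_A = 35.514 km; Σt_B = 30.61 km; Σ(ρt)_A = 102.145112; Σ(ρt)_B = 87.451 (in km·g/cm³).
e = (35.514 − 30.61) − (102.145112 − 87.451) / 3.342 = 0.507 km.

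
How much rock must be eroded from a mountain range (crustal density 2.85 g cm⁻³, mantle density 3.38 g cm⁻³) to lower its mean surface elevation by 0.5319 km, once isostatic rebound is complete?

Net drop Δ = e − u = e − e ρ_c/ρ_m = e (ρ_m − ρ_c)/ρ_m.
e = Δ ρ_m/(ρ_m − ρ_c) = 0.5319 km × 3.38/0.53 = 3.39 km.

3.39 km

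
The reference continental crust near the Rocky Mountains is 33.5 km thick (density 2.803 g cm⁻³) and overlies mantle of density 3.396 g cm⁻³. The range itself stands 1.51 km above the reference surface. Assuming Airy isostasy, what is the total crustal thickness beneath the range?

42.1 km

Root depth r = h ρ_c / (ρ_m − ρ_c) = 1.51 km × 2.803 / 0.593 = 7.137 km.
Total thickness = T + h + r = 33.5 km + 1.51 km + 7.137 km = 42.1 km.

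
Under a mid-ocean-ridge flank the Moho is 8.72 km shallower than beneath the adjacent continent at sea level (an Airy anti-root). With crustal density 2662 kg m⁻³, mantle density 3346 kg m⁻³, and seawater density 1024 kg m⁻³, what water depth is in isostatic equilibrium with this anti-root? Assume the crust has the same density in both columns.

3.64 km

Replacing a thickness d of crust by seawater at the top must be balanced by replacing crust with mantle at the base: d (ρ_c − ρ_w) = a (ρ_m − ρ_c).
d = a (ρ_m − ρ_c)/(ρ_c − ρ_w) = 8.72 km × 684/1638 = 3.64 km.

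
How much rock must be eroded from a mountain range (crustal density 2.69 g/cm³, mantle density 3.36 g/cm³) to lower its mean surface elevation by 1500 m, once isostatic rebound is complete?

7520 m

Net drop Δ = e − u = e − e ρ_c/ρ_m = e (ρ_m − ρ_c)/ρ_m.
e = Δ ρ_m/(ρ_m − ρ_c) = 1500 m × 3.36/0.67 = 7520 m.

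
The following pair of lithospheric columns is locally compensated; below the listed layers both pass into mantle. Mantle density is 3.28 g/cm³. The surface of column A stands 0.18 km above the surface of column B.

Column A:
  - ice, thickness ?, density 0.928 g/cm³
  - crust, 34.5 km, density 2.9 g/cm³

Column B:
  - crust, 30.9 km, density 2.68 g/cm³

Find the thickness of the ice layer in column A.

2.56 km

Take the compensation level at the base of the deeper column (depth z_c below the surface of column A) and equate Σ ρ_i t_i down to z_c; mantle fills any gap and the z_c terms cancel.
Column A: x×0.928 + 34.5×2.9 + (z_c − 34.5 − x)×3.28
Column B: 0.18×0 + 30.9×2.68 + (z_c − 0.18 − 30.9)×3.28
The z_c×3.28 term appears on both sides and cancels. Collect the known terms of each column as K = Σ(ρt)_known − 3.28 × (depth of known layers): K_A = 100.05 − 3.28×34.5 = −13.11; K_B = 82.812 − 3.28×(0.18 + 30.9) = −19.1304.
Balance: K_A − x×(3.28 − 0.928) = K_B, so x = (K_A − K_B)/(3.28 − 0.928) = 6.0204/2.352 = 2.56 km.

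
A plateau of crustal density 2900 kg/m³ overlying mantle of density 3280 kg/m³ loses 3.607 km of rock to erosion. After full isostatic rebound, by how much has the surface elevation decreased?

Rebound u = e ρ_c/ρ_m = 3.607 km × 2900/3280 = 3.189 km.
Net surface drop = e − u = 3.607 km − 3.189 km = e (ρ_m − ρ_c)/ρ_m = 0.418 km.

0.418 km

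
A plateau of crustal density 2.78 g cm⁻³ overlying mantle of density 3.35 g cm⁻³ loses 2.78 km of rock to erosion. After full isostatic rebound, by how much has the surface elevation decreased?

Rebound u = e ρ_c/ρ_m = 2.78 km × 2.78/3.35 = 2.307 km.
Net surface drop = e − u = 2.78 km − 2.307 km = e (ρ_m − ρ_c)/ρ_m = 0.473 km.

0.473 km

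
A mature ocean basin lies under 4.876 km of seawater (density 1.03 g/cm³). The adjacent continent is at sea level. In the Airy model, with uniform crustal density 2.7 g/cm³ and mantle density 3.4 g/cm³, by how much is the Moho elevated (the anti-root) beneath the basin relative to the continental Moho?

For local isostatic compensation: replacing crust with seawater at the top is compensated by replacing crust with mantle at the base: d (ρ_c − ρ_w) = a (ρ_m − ρ_c).
a = d (ρ_c − ρ_w)/(ρ_m − ρ_c) = 4.876 km × 1.67/0.7 = 11.6 km.

11.6 km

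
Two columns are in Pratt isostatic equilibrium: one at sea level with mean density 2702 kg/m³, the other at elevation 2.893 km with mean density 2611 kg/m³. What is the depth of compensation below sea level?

83 km

ρ_ref D = ρ (D + h) → D (ρ_ref − ρ) = ρ h.
D = ρ h/(ρ_ref − ρ) = 2611 × 2.893 km/(2702 − 2611) = 83 km.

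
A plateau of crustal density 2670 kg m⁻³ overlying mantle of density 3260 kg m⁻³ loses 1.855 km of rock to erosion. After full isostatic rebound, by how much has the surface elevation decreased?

0.336 km

Rebound u = e ρ_c/ρ_m = 1.855 km × 2670/3260 = 1.519 km.
Net surface drop = e − u = 1.855 km − 1.519 km = e (ρ_m − ρ_c)/ρ_m = 0.336 km.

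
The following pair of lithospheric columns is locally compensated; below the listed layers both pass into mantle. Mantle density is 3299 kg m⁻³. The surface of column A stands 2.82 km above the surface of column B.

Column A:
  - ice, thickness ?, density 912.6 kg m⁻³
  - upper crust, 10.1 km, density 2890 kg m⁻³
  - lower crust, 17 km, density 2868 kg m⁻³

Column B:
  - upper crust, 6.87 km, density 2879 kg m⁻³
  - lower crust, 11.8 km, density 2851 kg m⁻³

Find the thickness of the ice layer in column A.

2.52 km

Take the compensation level at the base of the deeper column (depth z_c below the surface of column A) and equate Σ ρ_i t_i down to z_c; mantle fills any gap and the z_c terms cancel.
Column A: x×912.6 + 10.1×2890 + 17×2868 + (z_c − 27.1 − x)×3299
Column B: 2.82×0 + 6.87×2879 + 11.8×2851 + (z_c − 2.82 − 18.67)×3299
The z_c×3299 term appears on both sides and cancels. Collect the known terms of each column as K = Σ(ρt)_known − 3299 × (depth of known layers): K_A = 77945 − 3299×27.1 = −11457.9; K_B = 53420.53 − 3299×(2.82 + 18.67) = −17474.98.
Balance: K_A − x×(3299 − 912.6) = K_B, so x = (K_A − K_B)/(3299 − 912.6) = 6017.08/2386.4 = 2.52 km.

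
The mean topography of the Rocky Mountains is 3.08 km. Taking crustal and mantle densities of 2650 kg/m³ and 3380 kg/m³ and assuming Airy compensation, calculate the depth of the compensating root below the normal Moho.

11.2 km

Balancing pressure at the compensation depth: the weight of the topography is balanced by the buoyancy of the root, ρ_c h = (ρ_m − ρ_c) r.
r = h · ρ_c / (ρ_m − ρ_c) = 3.08 km × 2650 / (3380 − 2650) = 11.2 km.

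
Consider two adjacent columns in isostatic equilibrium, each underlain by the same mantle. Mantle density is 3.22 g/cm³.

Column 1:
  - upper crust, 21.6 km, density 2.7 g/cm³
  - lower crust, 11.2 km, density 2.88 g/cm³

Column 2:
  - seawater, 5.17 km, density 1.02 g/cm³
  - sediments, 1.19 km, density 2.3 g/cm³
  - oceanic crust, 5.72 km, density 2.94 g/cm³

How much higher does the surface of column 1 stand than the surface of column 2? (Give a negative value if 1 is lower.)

For any compensation level in the mantle, the mantle terms cancel and isostasy reduces to e = (Σt_1 − Σt_2) − (Σ(ρt)_1 − Σ(ρt)_2) / ρ_m.
Σt_1 = 32.8 km; Σt_2 = 12.08 km; Σ(ρt)_1 = 90.576; Σ(ρt)_2 = 24.8272 (in km·g/cm³).
e = (32.8 − 12.08) − (90.576 − 24.8272) / 3.22 = 0.301 km.

0.301 km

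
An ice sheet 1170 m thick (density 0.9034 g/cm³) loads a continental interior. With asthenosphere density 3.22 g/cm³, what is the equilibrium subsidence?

Isostatic balance requires: the ice load ρ_ice t is balanced by mantle displaced below, ρ_m s.
s = t ρ_ice / ρ_m = 1170 m × 0.9034/3.22 = 328 m.

328 m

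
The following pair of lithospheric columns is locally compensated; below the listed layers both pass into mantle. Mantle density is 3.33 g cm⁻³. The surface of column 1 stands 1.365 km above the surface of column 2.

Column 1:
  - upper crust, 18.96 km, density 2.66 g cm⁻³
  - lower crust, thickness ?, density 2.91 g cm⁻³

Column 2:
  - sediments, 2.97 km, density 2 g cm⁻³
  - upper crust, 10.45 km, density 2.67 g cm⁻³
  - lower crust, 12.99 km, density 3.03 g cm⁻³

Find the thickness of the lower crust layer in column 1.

15.7 km

Take the compensation level at the base of the deeper column (depth z_c below the surface of column 1) and equate Σ ρ_i t_i down to z_c; mantle fills any gap and the z_c terms cancel.
Column 1: 18.96×2.66 + x×2.91 + (z_c − 18.96 − x)×3.33
Column 2: 1.365×0 + 2.97×2 + 10.45×2.67 + 12.99×3.03 + (z_c − 1.365 − 26.41)×3.33
The z_c×3.33 term appears on both sides and cancels. Collect the known terms of each column as K = Σ(ρt)_known − 3.33 × (depth of known layers): K_1 = 50.4336 − 3.33×18.96 = −12.7032; K_2 = 73.2012 − 3.33×(1.365 + 26.41) = −19.28955.
Balance: K_1 − x×(3.33 − 2.91) = K_2, so x = (K_1 − K_2)/(3.33 − 2.91) = 6.58635/0.42 = 15.7 km.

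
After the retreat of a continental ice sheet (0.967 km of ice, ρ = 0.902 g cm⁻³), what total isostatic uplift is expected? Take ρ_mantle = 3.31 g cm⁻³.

0.264 km

Removing the load lets mantle flow back in; uplift u satisfies ρ_ice t = ρ_m u.
u = t ρ_ice/ρ_m = 0.967 km × 0.902/3.31 = 0.264 km.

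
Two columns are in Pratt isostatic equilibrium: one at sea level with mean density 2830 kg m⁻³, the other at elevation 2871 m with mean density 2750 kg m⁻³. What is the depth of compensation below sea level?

ρ_ref D = ρ (D + h) → D (ρ_ref − ρ) = ρ h.
D = ρ h/(ρ_ref − ρ) = 2750 × 2871 m/(2830 − 2750) = 98700 m.

98700 m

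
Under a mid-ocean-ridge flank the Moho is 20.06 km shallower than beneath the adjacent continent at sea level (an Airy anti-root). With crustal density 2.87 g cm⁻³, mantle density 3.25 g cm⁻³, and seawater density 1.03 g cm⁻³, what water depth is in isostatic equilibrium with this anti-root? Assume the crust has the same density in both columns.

Replacing a thickness d of crust by seawater at the top must be balanced by replacing crust with mantle at the base: d (ρ_c − ρ_w) = a (ρ_m − ρ_c).
d = a (ρ_m − ρ_c)/(ρ_c − ρ_w) = 20.06 km × 0.38/1.84 = 4.14 km.

4.14 km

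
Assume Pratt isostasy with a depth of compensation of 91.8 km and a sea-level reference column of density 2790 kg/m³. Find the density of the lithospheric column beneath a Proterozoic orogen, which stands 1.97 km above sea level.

2730 kg/m³

Pratt balance: ρ_ref D = ρ (D + h).
ρ = ρ_ref D/(D + h) = 2790 × 91.8 km/(91.8 km + 1.97 km) = 2730 kg/m³.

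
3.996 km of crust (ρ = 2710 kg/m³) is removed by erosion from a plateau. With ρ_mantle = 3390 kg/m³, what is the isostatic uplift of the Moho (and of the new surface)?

Unloading: uplift u = e ρ_c/ρ_m = 3.996 km × 2710/3390 = 3.19 km.

3.19 km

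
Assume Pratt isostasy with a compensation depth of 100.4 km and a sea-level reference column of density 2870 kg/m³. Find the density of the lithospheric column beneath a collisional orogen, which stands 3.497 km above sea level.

2770 kg/m³

Pratt balance: ρ_ref D = ρ (D + h).
ρ = ρ_ref D/(D + h) = 2870 × 100.4 km/(100.4 km + 3.497 km) = 2770 kg/m³.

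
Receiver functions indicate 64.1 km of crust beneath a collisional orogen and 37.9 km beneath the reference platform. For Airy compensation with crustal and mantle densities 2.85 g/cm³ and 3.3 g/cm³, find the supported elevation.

Excess crust Δ = 64.1 km − 37.9 km = 26.2 km, split between elevation h and root r with h + r = Δ.
Airy balance ρ_c h = (ρ_m − ρ_c) r gives r = h ρ_c/(ρ_m − ρ_c), so h (1 + ρ_c/(ρ_m − ρ_c)) = Δ, i.e. h = Δ (ρ_m − ρ_c)/ρ_m.
h = 26.2 km × 0.45/3.3 = 3.57 km.

3.57 km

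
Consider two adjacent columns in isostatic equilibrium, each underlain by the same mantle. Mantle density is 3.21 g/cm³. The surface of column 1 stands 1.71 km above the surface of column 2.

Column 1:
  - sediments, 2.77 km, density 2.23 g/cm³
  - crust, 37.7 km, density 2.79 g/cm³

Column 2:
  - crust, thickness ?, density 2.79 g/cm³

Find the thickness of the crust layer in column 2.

Take the compensation level at the base of the deeper column (depth z_c below the surface of column 1) and equate Σ ρ_i t_i down to z_c; mantle fills any gap and the z_c terms cancel.
Column 1: 2.77×2.23 + 37.7×2.79 + (z_c − 40.47)×3.21
Column 2: 1.71×0 + x×2.79 + (z_c − 1.71 − 0 − x)×3.21
The z_c×3.21 term appears on both sides and cancels. Collect the known terms of each column as K = Σ(ρt)_known − 3.21 × (depth of known layers): K_1 = 111.3601 − 3.21×40.47 = −18.5486; K_2 = 0 − 3.21×(1.71 + 0) = −5.4891.
Balance: K_1 = K_2 − x×(3.21 − 2.79), so x = (K_2 − K_1)/(3.21 − 2.79) = 13.0595/0.42 = 31.1 km.

31.1 km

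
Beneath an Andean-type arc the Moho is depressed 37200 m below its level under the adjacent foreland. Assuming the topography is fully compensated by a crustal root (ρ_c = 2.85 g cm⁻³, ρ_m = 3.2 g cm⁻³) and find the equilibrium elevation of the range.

4570 m

In Airy isostatic equilibrium: ρ_c h = (ρ_m − ρ_c) r.
h = r (ρ_m − ρ_c) / ρ_c = 37200 m × (3.2 − 2.85) / 2.85 = 4570 m.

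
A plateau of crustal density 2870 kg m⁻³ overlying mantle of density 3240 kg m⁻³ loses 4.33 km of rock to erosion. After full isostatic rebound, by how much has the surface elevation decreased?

0.494 km

Rebound u = e ρ_c/ρ_m = 4.33 km × 2870/3240 = 3.836 km.
Net surface drop = e − u = 4.33 km − 3.836 km = e (ρ_m − ρ_c)/ρ_m = 0.494 km.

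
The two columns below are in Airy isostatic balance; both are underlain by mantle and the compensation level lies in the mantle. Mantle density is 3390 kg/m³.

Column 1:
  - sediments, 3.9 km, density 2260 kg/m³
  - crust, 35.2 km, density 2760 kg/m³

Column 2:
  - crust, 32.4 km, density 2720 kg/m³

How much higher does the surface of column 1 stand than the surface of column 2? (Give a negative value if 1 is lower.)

For any compensation level in the mantle, the mantle terms cancel and isostasy reduces to e = (Σt_1 − Σt_2) − (Σ(ρt)_1 − Σ(ρt)_2) / ρ_m.
Σt_1 = 39.1 km; Σt_2 = 32.4 km; Σ(ρt)_1 = 105966; Σ(ρt)_2 = 88128 (in km·kg/m³).
e = (39.1 − 32.4) − (105966 − 88128) / 3390 = 1.44 km.

1.44 km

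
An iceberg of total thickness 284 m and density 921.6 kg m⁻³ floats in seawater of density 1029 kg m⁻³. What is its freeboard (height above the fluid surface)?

29.6 m

Floating equilibrium: submerged depth d = t ρ_obj/ρ_fluid = 284 m × 921.6/1029 = 254.4 m.
Freeboard = t − d = 284 m − 254.4 m = 29.6 m.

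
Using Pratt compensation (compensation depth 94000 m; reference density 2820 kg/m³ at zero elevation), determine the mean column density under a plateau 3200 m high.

Pratt balance: ρ_ref D = ρ (D + h).
ρ = ρ_ref D/(D + h) = 2820 × 94000 m/(94000 m + 3200 m) = 2730 kg/m³.

2730 kg/m³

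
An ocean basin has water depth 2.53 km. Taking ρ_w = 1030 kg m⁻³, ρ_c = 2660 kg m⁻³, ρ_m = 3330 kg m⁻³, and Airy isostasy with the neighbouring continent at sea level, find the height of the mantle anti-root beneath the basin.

Isostatic balance requires: replacing crust with seawater at the top is compensated by replacing crust with mantle at the base: d (ρ_c − ρ_w) = a (ρ_m − ρ_c).
a = d (ρ_c − ρ_w)/(ρ_m − ρ_c) = 2.53 km × 1630/670 = 6.16 km.

6.16 km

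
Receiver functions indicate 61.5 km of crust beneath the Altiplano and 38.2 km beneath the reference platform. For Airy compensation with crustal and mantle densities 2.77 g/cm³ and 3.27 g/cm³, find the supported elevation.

Excess crust Δ = 61.5 km − 38.2 km = 23.3 km, split between elevation h and root r with h + r = Δ.
Airy balance ρ_c h = (ρ_m − ρ_c) r gives r = h ρ_c/(ρ_m − ρ_c), so h (1 + ρ_c/(ρ_m − ρ_c)) = Δ, i.e. h = Δ (ρ_m − ρ_c)/ρ_m.
h = 23.3 km × 0.5/3.27 = 3.56 km.

3.56 km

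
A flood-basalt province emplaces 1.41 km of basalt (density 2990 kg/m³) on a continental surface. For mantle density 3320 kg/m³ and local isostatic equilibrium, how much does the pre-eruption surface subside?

Subaerial loading: s = t ρ_load / ρ_m.
s = 1.41 km × 2990/3320 = 1.27 km.

1.27 km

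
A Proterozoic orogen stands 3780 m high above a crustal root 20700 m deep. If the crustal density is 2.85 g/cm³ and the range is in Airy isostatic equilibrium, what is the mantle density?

Airy balance: ρ_c h = (ρ_m − ρ_c) r → ρ_m = ρ_c (1 + h/r).
ρ_m = 2.85 × (1 + 3780 m/20700 m) = 3.37 g/cm³.

3.37 g/cm³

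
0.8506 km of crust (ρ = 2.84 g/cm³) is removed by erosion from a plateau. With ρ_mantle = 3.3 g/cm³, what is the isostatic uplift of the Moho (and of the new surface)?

0.732 km

Unloading: uplift u = e ρ_c/ρ_m = 0.8506 km × 2.84/3.3 = 0.732 km.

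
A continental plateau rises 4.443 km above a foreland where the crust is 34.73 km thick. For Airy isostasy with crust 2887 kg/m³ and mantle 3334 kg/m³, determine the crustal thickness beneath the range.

67.9 km

Root depth r = h ρ_c / (ρ_m − ρ_c) = 4.443 km × 2887 / 447 = 28.7 km.
Total thickness = T + h + r = 34.73 km + 4.443 km + 28.7 km = 67.9 km.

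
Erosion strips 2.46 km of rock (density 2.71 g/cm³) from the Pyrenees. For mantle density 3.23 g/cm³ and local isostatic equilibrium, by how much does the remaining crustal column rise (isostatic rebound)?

2.06 km

Unloading: uplift u = e ρ_c/ρ_m = 2.46 km × 2.71/3.23 = 2.06 km.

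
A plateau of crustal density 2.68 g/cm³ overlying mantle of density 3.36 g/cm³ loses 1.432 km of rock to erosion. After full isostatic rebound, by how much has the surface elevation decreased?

Rebound u = e ρ_c/ρ_m = 1.432 km × 2.68/3.36 = 1.142 km.
Net surface drop = e − u = 1.432 km − 1.142 km = e (ρ_m − ρ_c)/ρ_m = 0.29 km.

0.29 km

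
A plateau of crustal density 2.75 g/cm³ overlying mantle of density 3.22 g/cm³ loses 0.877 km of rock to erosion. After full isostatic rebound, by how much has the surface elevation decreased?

Rebound u = e ρ_c/ρ_m = 0.877 km × 2.75/3.22 = 0.749 km.
Net surface drop = e − u = 0.877 km − 0.749 km = e (ρ_m − ρ_c)/ρ_m = 0.128 km.

0.128 km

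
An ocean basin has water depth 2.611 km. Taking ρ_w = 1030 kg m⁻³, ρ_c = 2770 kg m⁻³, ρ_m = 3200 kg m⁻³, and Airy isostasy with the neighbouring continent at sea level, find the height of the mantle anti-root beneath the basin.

10.6 km

Equating mass per unit area of the two columns: replacing crust with seawater at the top is compensated by replacing crust with mantle at the base: d (ρ_c − ρ_w) = a (ρ_m − ρ_c).
a = d (ρ_c − ρ_w)/(ρ_m − ρ_c) = 2.611 km × 1740/430 = 10.6 km.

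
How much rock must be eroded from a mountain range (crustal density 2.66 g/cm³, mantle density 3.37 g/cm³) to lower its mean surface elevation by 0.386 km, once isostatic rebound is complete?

1.83 km

Net drop Δ = e − u = e − e ρ_c/ρ_m = e (ρ_m − ρ_c)/ρ_m.
e = Δ ρ_m/(ρ_m − ρ_c) = 0.386 km × 3.37/0.71 = 1.83 km.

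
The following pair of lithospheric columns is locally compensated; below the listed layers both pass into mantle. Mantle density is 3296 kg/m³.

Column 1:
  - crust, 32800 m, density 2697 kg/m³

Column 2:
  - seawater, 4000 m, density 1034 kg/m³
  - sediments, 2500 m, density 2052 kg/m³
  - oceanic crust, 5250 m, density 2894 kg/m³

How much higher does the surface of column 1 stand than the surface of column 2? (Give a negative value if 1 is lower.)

1630 m

For any compensation level in the mantle, the mantle terms cancel and isostasy reduces to e = (Σt_1 − Σt_2) − (Σ(ρt)_1 − Σ(ρt)_2) / ρ_m.
Σt_1 = 32800 m; Σt_2 = 11750 m; Σ(ρt)_1 = 88461600; Σ(ρt)_2 = 24459500 (in m·kg/m³).
e = (32800 − 11750) − (88461600 − 24459500) / 3296 = 1630 m.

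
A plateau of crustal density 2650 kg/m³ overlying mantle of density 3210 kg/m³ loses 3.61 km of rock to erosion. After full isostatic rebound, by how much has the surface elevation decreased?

Rebound u = e ρ_c/ρ_m = 3.61 km × 2650/3210 = 2.98 km.
Net surface drop = e − u = 3.61 km − 2.98 km = e (ρ_m − ρ_c)/ρ_m = 0.63 km.

0.63 km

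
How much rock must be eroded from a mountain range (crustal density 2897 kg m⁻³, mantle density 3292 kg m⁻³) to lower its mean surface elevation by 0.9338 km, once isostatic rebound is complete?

Net drop Δ = e − u = e − e ρ_c/ρ_m = e (ρ_m − ρ_c)/ρ_m.
e = Δ ρ_m/(ρ_m − ρ_c) = 0.9338 km × 3292/395 = 7.78 km.

7.78 km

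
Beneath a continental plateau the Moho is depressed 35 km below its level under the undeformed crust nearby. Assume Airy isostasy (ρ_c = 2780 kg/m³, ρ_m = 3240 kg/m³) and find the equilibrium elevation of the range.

5.79 km

Isostatic balance requires: ρ_c h = (ρ_m − ρ_c) r.
h = r (ρ_m − ρ_c) / ρ_c = 35 km × (3240 − 2780) / 2780 = 5.79 km.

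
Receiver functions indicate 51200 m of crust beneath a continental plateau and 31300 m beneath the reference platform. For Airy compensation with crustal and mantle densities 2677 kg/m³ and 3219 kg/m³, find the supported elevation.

3350 m

Excess crust Δ = 51200 m − 31300 m = 19900 m, split between elevation h and root r with h + r = Δ.
Airy balance ρ_c h = (ρ_m − ρ_c) r gives r = h ρ_c/(ρ_m − ρ_c), so h (1 + ρ_c/(ρ_m − ρ_c)) = Δ, i.e. h = Δ (ρ_m − ρ_c)/ρ_m.
h = 19900 m × 542/3219 = 3350 m.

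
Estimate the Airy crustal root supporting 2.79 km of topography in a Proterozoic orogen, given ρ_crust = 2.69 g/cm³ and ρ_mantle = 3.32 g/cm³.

Balancing pressure at the compensation depth: the weight of the topography is balanced by the buoyancy of the root, ρ_c h = (ρ_m − ρ_c) r.
r = h · ρ_c / (ρ_m − ρ_c) = 2.79 km × 2.69 / (3.32 − 2.69) = 11.9 km.

11.9 km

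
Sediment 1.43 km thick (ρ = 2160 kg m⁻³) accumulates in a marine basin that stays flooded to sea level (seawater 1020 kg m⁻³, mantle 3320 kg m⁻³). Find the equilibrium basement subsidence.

Submarine loading: the sediment displaces seawater, and the subsidence is in turn flooded, so s (ρ_m − ρ_w) = t (ρ_sed − ρ_w).
s = 1.43 km × (2160 − 1020) / (3320 − 1020) = 0.709 km.

0.709 km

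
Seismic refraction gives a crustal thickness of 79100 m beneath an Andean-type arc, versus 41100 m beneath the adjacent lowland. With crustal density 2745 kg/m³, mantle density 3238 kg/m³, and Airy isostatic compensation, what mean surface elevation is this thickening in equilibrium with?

Excess crust Δ = 79100 m − 41100 m = 38000 m, split between elevation h and root r with h + r = Δ.
Airy balance ρ_c h = (ρ_m − ρ_c) r gives r = h ρ_c/(ρ_m − ρ_c), so h (1 + ρ_c/(ρ_m − ρ_c)) = Δ, i.e. h = Δ (ρ_m − ρ_c)/ρ_m.
h = 38000 m × 493/3238 = 5790 m.

5790 m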